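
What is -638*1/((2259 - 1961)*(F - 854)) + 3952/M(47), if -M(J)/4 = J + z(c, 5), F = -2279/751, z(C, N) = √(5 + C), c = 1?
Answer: -4452745785705/211270601351 + 988*√6/2203 ≈ -19.977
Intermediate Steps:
F = -2279/751 (F = -2279*1/751 = -2279/751 ≈ -3.0346)
M(J) = -4*J - 4*√6 (M(J) = -4*(J + √(5 + 1)) = -4*(J + √6) = -4*J - 4*√6)
-638*1/((2259 - 1961)*(F - 854)) + 3952/M(47) = -638*1/((2259 - 1961)*(-2279/751 - 854)) + 3952/(-4*47 - 4*√6) = -638/(298*(-643633/751)) + 3952/(-188 - 4*√6) = -638/(-191802634/751) + 3952/(-188 - 4*√6) = -638*(-751/191802634) + 3952/(-188 - 4*√6) = 239569/95901317 + 3952/(-188 - 4*√6)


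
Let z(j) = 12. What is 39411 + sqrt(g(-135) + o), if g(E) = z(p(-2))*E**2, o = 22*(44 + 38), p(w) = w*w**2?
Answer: 39411 + 2*sqrt(55126) ≈ 39881.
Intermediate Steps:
p(w) = w**3
o = 1804 (o = 22*82 = 1804)
g(E) = 12*E**2
39411 + sqrt(g(-135) + o) = 39411 + sqrt(12*(-135)**2 + 1804) = 39411 + sqrt(12*18225 + 1804) = 39411 + sqrt(218700 + 1804) = 39411 + sqrt(220504) = 39411 + 2*sqrt(55126)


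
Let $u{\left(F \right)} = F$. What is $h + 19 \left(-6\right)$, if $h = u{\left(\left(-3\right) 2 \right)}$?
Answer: $-120$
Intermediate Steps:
$h = -6$ ($h = \left(-3\right) 2 = -6$)
$h + 19 \left(-6\right) = -6 + 19 \left(-6\right) = -6 - 114 = -120$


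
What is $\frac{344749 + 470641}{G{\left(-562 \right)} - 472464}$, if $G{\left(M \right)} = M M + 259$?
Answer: $- \frac{815390}{156361} \approx -5.2148$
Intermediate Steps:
$G{\left(M \right)} = 259 + M^{2}$ ($G{\left(M \right)} = M^{2} + 259 = 259 + M^{2}$)
$\frac{344749 + 470641}{G{\left(-562 \right)} - 472464} = \frac{344749 + 470641}{\left(259 + \left(-562\right)^{2}\right) - 472464} = \frac{815390}{\left(259 + 315844\right) - 472464} = \frac{815390}{316103 - 472464} = \frac{815390}{-156361} = 815390 \left(- \frac{1}{156361}\right) = - \frac{815390}{156361}$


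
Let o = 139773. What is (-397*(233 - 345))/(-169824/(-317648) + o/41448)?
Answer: 12195988230272/1071614147 ≈ 11381.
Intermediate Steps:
(-397*(233 - 345))/(-169824/(-317648) + o/41448) = (-397*(233 - 345))/(-169824/(-317648) + 139773/41448) = (-397*(-112))/(-169824*(-1/317648) + 139773*(1/41448)) = 44464/(10614/19853 + 46591/13816) = 44464/(1071614147/274289048) = 44464*(274289048/1071614147) = 12195988230272/1071614147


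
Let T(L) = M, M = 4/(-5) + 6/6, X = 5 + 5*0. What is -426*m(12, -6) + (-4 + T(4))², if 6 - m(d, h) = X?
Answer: -10289/25 ≈ -411.56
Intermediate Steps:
X = 5 (X = 5 + 0 = 5)
M = ⅕ (M = 4*(-⅕) + 6*(⅙) = -⅘ + 1 = ⅕ ≈ 0.20000)
T(L) = ⅕
m(d, h) = 1 (m(d, h) = 6 - 1*5 = 6 - 5 = 1)
-426*m(12, -6) + (-4 + T(4))² = -426*1 + (-4 + ⅕)² = -426 + (-19/5)² = -426 + 361/25 = -10289/25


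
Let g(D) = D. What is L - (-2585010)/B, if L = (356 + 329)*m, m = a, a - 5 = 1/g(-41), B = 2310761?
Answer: 323011727550/94741201 ≈ 3409.4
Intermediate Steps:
a = 204/41 (a = 5 + 1/(-41) = 5 - 1/41 = 204/41 ≈ 4.9756)
m = 204/41 ≈ 4.9756
L = 139740/41 (L = (356 + 329)*(204/41) = 685*(204/41) = 139740/41 ≈ 3408.3)
L - (-2585010)/B = 139740/41 - (-2585010)/2310761 = 139740/41 - 1*(-2585010/2310761) = 139740/41 + 2585010/2310761 = 323011727550/94741201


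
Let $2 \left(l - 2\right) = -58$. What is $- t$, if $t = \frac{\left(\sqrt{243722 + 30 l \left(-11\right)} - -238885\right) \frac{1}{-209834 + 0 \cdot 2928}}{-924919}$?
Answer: $- \frac{238885}{194079453446} - \frac{\sqrt{63158}}{97039726723} \approx -1.2335 \cdot 10^{-6}$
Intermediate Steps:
$l = -27$ ($l = 2 + \frac{1}{2} \left(-58\right) = 2 - 29 = -27$)
$t = \frac{238885}{194079453446} + \frac{\sqrt{63158}}{97039726723}$ ($t = \frac{\left(\sqrt{243722 + 30 \left(-27\right) \left(-11\right)} - -238885\right) \frac{1}{-209834 + 0 \cdot 2928}}{-924919} = \frac{\sqrt{243722 - -8910} + 238885}{-209834 + 0} \left(- \frac{1}{924919}\right) = \frac{\sqrt{243722 + 8910} + 238885}{-209834} \left(- \frac{1}{924919}\right) = \left(\sqrt{252632} + 238885\right) \left(- \frac{1}{209834}\right) \left(- \frac{1}{924919}\right) = \left(2 \sqrt{63158} + 238885\right) \left(- \frac{1}{209834}\right) \left(- \frac{1}{924919}\right) = \left(238885 + 2 \sqrt{63158}\right) \left(- \frac{1}{209834}\right) \left(- \frac{1}{924919}\right) = \left(- \frac{238885}{209834} - \frac{\sqrt{63158}}{104917}\right) \left(- \frac{1}{924919}\right) = \frac{238885}{194079453446} + \frac{\sqrt{63158}}{97039726723} \approx 1.2335 \cdot 10^{-6}$)
$- t = - (\frac{238885}{194079453446} + \frac{\sqrt{63158}}{97039726723}) = - \frac{238885}{194079453446} - \frac{\sqrt{63158}}{97039726723}$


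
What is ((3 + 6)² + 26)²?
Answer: 11449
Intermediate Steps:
((3 + 6)² + 26)² = (9² + 26)² = (81 + 26)² = 107² = 11449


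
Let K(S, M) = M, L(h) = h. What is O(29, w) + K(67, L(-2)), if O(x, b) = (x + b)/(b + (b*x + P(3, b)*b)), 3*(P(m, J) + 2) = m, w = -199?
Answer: -11372/5771 ≈ -1.9705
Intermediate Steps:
P(m, J) = -2 + m/3
O(x, b) = (b + x)/(b*x) (O(x, b) = (x + b)/(b + (b*x + (-2 + (1/3)*3)*b)) = (b + x)/(b + (b*x + (-2 + 1)*b)) = (b + x)/(b + (b*x - b)) = (b + x)/(b + (-b + b*x)) = (b + x)/((b*x)) = (b + x)*(1/(b*x)) = (b + x)/(b*x))
O(29, w) + K(67, L(-2)) = (-199 + 29)/(-199*29) - 2 = -1/199*1/29*(-170) - 2 = 170/5771 - 2 = -11372/5771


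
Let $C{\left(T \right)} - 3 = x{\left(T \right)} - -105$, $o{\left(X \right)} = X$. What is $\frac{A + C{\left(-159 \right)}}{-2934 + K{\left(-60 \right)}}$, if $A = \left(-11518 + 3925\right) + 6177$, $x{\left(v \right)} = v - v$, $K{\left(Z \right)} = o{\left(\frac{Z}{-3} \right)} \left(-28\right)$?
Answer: $\frac{654}{1747} \approx 0.37436$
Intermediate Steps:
$K{\left(Z \right)} = \frac{28 Z}{3}$ ($K{\left(Z \right)} = \frac{Z}{-3} \left(-28\right) = Z \left(- \frac{1}{3}\right) \left(-28\right) = - \frac{Z}{3} \left(-28\right) = \frac{28 Z}{3}$)
$x{\left(v \right)} = 0$
$A = -1416$ ($A = -7593 + 6177 = -1416$)
$C{\left(T \right)} = 108$ ($C{\left(T \right)} = 3 + \left(0 - -105\right) = 3 + \left(0 + 105\right) = 3 + 105 = 108$)
$\frac{A + C{\left(-159 \right)}}{-2934 + K{\left(-60 \right)}} = \frac{-1416 + 108}{-2934 + \frac{28}{3} \left(-60\right)} = - \frac{1308}{-2934 - 560} = - \frac{1308}{-3494} = \left(-1308\right) \left(- \frac{1}{3494}\right) = \frac{654}{1747}$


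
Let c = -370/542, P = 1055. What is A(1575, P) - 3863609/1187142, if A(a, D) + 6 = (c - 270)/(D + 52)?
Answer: -1127662714009/118713012858 ≈ -9.4991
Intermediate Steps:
c = -185/271 (c = -370*1/542 = -185/271 ≈ -0.68266)
A(a, D) = -6 - 73355/(271*(52 + D)) (A(a, D) = -6 + (-185/271 - 270)/(D + 52) = -6 - 73355/(271*(52 + D)))
A(1575, P) - 3863609/1187142 = (-157907 - 1626*1055)/(271*(52 + 1055)) - 3863609/1187142 = (1/271)*(-157907 - 1715430)/1107 - 3863609*1/1187142 = (1/271)*(1/1107)*(-1873337) - 3863609/1187142 = -1873337/299997 - 3863609/1187142 = -1127662714009/118713012858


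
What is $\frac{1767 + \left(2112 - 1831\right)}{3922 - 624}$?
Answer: $\frac{1024}{1649} \approx 0.62098$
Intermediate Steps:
$\frac{1767 + \left(2112 - 1831\right)}{3922 - 624} = \frac{1767 + \left(2112 - 1831\right)}{3298} = \left(1767 + 281\right) \frac{1}{3298} = 2048 \cdot \frac{1}{3298} = \frac{1024}{1649}$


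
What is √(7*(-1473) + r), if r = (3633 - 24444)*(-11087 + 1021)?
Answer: √209473215 ≈ 14473.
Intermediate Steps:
r = 209483526 (r = -20811*(-10066) = 209483526)
√(7*(-1473) + r) = √(7*(-1473) + 209483526) = √(-10311 + 209483526) = √209473215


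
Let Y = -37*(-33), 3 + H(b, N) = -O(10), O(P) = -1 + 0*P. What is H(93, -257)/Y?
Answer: -2/1221 ≈ -0.0016380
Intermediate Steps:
O(P) = -1 (O(P) = -1 + 0 = -1)
H(b, N) = -2 (H(b, N) = -3 - 1*(-1) = -3 + 1 = -2)
Y = 1221
H(93, -257)/Y = -2/1221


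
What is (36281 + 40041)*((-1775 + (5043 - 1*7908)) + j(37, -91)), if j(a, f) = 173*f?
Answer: -1555671326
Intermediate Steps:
(36281 + 40041)*((-1775 + (5043 - 1*7908)) + j(37, -91)) = (36281 + 40041)*((-1775 + (5043 - 1*7908)) + 173*(-91)) = 76322*((-1775 + (5043 - 7908)) - 15743) = 76322*((-1775 - 2865) - 15743) = 76322*(-4640 - 15743) = 76322*(-20383) = -1555671326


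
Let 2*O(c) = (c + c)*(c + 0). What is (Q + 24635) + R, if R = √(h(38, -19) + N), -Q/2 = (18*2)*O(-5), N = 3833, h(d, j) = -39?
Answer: 22835 + √3794 ≈ 22897.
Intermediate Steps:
O(c) = c² (O(c) = ((c + c)*(c + 0))/2 = ((2*c)*c)/2 = (2*c²)/2 = c²)
Q = -1800 (Q = -2*18*2*(-5)² = -72*25 = -2*900 = -1800)
R = √3794 (R = √(-39 + 3833) = √3794 ≈ 61.595)
(Q + 24635) + R = (-1800 + 24635) + √3794 = 22835 + √3794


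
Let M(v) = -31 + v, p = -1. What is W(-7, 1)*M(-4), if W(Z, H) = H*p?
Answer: 35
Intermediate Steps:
W(Z, H) = -H (W(Z, H) = H*(-1) = -H)
W(-7, 1)*M(-4) = (-1*1)*(-31 - 4) = -1*(-35) = 35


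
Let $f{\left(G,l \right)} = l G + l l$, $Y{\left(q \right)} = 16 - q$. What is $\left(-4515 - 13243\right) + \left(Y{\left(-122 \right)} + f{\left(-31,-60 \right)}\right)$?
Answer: $-12160$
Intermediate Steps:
$f{\left(G,l \right)} = l^{2} + G l$ ($f{\left(G,l \right)} = G l + l^{2} = l^{2} + G l$)
$\left(-4515 - 13243\right) + \left(Y{\left(-122 \right)} + f{\left(-31,-60 \right)}\right) = \left(-4515 - 13243\right) + \left(\left(16 - -122\right) - 60 \left(-31 - 60\right)\right) = -17758 + \left(\left(16 + 122\right) - -5460\right) = -17758 + \left(138 + 5460\right) = -17758 + 5598 = -12160$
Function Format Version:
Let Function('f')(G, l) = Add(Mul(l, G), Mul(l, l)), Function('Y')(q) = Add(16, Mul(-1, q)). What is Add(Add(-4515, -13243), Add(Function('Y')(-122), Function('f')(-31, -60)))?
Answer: -12160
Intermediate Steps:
Function('f')(G, l) = Add(Pow(l, 2), Mul(G, l)) (Function('f')(G, l) = Add(Mul(G, l), Pow(l, 2)) = Add(Pow(l, 2), Mul(G, l)))
Add(Add(-4515, -13243), Add(Function('Y')(-122), Function('f')(-31, -60))) = Add(Add(-4515, -13243), Add(Add(16, Mul(-1, -122)), Mul(-60, Add(-31, -60)))) = Add(-17758, Add(Add(16, 122), Mul(-60, -91))) = Add(-17758, Add(138, 5460)) = Add(-17758, 5598) = -12160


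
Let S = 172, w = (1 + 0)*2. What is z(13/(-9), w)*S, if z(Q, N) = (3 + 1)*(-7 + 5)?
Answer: -1376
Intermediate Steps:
w = 2 (w = 1*2 = 2)
z(Q, N) = -8 (z(Q, N) = 4*(-2) = -8)
z(13/(-9), w)*S = -8*172 = -1376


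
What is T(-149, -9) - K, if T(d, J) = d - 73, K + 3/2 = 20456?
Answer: -41353/2 ≈ -20677.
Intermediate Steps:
K = 40909/2 (K = -3/2 + 20456 = 40909/2 ≈ 20455.)
T(d, J) = -73 + d
T(-149, -9) - K = (-73 - 149) - 1*40909/2 = -222 - 40909/2 = -41353/2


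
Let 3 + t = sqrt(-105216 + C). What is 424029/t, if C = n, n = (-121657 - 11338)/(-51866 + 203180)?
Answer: -192484572318/15922148645 - 424029*I*sqrt(2409037936730166)/15922148645 ≈ -12.089 - 1307.1*I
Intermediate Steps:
n = -132995/151314 ≈ -0.87893
C = -132995/151314 ≈ -0.87893
t = -3 + I*sqrt(2409037936730166)/151314 (t = -3 + sqrt(-105216 - 132995/151314) = -3 + sqrt(-15920786819/151314) = -3 + I*sqrt(2409037936730166)/151314 ≈ -3.0 + 324.37*I)
424029/t = 424029/(-3 + I*sqrt(2409037936730166)/151314)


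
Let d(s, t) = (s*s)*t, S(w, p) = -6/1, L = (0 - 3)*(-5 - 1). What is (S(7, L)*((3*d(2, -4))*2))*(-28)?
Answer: -16128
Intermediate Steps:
L = 18 (L = -3*(-6) = 18)
S(w, p) = -6 (S(w, p) = -6*1 = -6)
d(s, t) = t*s² (d(s, t) = s²*t = t*s²)
(S(7, L)*((3*d(2, -4))*2))*(-28) = -6*3*(-4*2²)*2*(-28) = -6*3*(-4*4)*2*(-28) = -6*3*(-16)*2*(-28) = -(-288)*2*(-28) = -6*(-96)*(-28) = 576*(-28) = -16128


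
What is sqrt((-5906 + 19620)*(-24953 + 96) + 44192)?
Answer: 3*I*sqrt(37871634) ≈ 18462.0*I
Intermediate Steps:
sqrt((-5906 + 19620)*(-24953 + 96) + 44192) = sqrt(13714*(-24857) + 44192) = sqrt(-340888898 + 44192) = sqrt(-340844706) = 3*I*sqrt(37871634)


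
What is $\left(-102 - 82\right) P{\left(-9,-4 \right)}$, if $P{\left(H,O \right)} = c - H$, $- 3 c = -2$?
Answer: $- \frac{5336}{3} \approx -1778.7$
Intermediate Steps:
$c = \frac{2}{3}$ ($c = \left(- \frac{1}{3}\right) \left(-2\right) = \frac{2}{3} \approx 0.66667$)
$P{\left(H,O \right)} = \frac{2}{3} - H$
$\left(-102 - 82\right) P{\left(-9,-4 \right)} = \left(-102 - 82\right) \left(\frac{2}{3} - -9\right) = - 184 \left(\frac{2}{3} + 9\right) = \left(-184\right) \frac{29}{3} = - \frac{5336}{3}$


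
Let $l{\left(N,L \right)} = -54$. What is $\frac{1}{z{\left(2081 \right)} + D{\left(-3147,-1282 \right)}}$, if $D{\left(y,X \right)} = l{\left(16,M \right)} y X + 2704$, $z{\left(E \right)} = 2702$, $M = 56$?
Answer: $- \frac{1}{217855110} \approx -4.5902 \cdot 10^{-9}$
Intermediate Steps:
$D{\left(y,X \right)} = 2704 - 54 X y$ ($D{\left(y,X \right)} = - 54 y X + 2704 = - 54 X y + 2704 = 2704 - 54 X y$)
$\frac{1}{z{\left(2081 \right)} + D{\left(-3147,-1282 \right)}} = \frac{1}{2702 + \left(2704 - \left(-69228\right) \left(-3147\right)\right)} = \frac{1}{2702 + \left(2704 - 217860516\right)} = \frac{1}{2702 - 217857812} = \frac{1}{-217855110} = - \frac{1}{217855110}$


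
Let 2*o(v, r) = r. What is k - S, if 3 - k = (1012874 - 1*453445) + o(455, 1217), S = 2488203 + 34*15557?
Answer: -7154351/2 ≈ -3.5772e+6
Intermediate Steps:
o(v, r) = r/2
S = 3017141 (S = 2488203 + 528938 = 3017141)
k = -1120069/2 (k = 3 - ((1012874 - 1*453445) + (½)*1217) = 3 - ((1012874 - 453445) + 1217/2) = 3 - (559429 + 1217/2) = 3 - 1*1120075/2 = 3 - 1120075/2 = -1120069/2 ≈ -5.6003e+5)
k - S = -1120069/2 - 1*3017141 = -1120069/2 - 3017141 = -7154351/2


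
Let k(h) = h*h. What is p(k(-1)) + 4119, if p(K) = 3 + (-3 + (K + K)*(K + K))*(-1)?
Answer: 4121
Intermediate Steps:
k(h) = h²
p(K) = 6 - 4*K² (p(K) = 3 + (-3 + (2*K)*(2*K))*(-1) = 3 + (-3 + 4*K²)*(-1) = 3 + (3 - 4*K²) = 6 - 4*K²)
p(k(-1)) + 4119 = (6 - 4*((-1)²)²) + 4119 = (6 - 4*1²) + 4119 = (6 - 4*1) + 4119 = (6 - 4) + 4119 = 2 + 4119 = 4121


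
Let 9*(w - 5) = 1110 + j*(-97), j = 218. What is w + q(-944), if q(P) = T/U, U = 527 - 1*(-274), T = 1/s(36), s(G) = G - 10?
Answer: -46259173/20826 ≈ -2221.2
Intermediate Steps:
s(G) = -10 + G
T = 1/26 (T = 1/(-10 + 36) = 1/26 ≈ 0.038462)
U = 801 (U = 527 + 274 = 801)
q(P) = 1/20826 (q(P) = (1/26)/801 = (1/26)*(1/801) = 1/20826)
w = -19991/9 (w = 5 + (1110 + 218*(-97))/9 = 5 + (1110 - 21146)/9 = 5 + (⅑)*(-20036) = 5 - 20036/9 = -19991/9 ≈ -2221.2)
w + q(-944) = -19991/9 + 1/20826 = -46259173/20826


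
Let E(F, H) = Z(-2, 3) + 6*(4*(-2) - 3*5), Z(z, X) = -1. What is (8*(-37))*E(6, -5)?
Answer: 41144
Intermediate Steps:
E(F, H) = -139 (E(F, H) = -1 + 6*(4*(-2) - 3*5) = -1 + 6*(-8 - 15) = -1 + 6*(-23) = -1 - 138 = -139)
(8*(-37))*E(6, -5) = (8*(-37))*(-139) = -296*(-139) = 41144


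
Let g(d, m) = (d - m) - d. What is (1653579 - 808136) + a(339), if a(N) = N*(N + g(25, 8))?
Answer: 957652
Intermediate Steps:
g(d, m) = -m
a(N) = N*(-8 + N) (a(N) = N*(N - 1*8) = N*(N - 8) = N*(-8 + N))
(1653579 - 808136) + a(339) = (1653579 - 808136) + 339*(-8 + 339) = 845443 + 339*331 = 845443 + 112209 = 957652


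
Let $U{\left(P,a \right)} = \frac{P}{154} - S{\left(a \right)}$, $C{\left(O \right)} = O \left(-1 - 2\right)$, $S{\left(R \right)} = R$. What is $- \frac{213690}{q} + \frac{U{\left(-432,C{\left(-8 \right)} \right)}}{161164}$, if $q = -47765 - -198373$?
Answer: $- \frac{7709663553}{5433108296} \approx -1.419$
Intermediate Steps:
$C{\left(O \right)} = - 3 O$ ($C{\left(O \right)} = O \left(-3\right) = - 3 O$)
$q = 150608$ ($q = -47765 + 198373 = 150608$)
$U{\left(P,a \right)} = - a + \frac{P}{154}$ ($U{\left(P,a \right)} = \frac{P}{154} - a = - a + \frac{P}{154}$)
$- \frac{213690}{q} + \frac{U{\left(-432,C{\left(-8 \right)} \right)}}{161164} = - \frac{213690}{150608} + \frac{- \left(-3\right) \left(-8\right) + \frac{1}{154} \left(-432\right)}{161164} = \left(-213690\right) \frac{1}{150608} + \left(\left(-1\right) 24 - \frac{216}{77}\right) \frac{1}{161164} = - \frac{106845}{75304} + \left(-24 - \frac{216}{77}\right) \frac{1}{161164} = - \frac{106845}{75304} - \frac{12}{72149} = - \frac{7709663553}{5433108296}$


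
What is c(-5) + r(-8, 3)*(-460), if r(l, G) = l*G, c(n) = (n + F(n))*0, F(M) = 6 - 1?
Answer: 11040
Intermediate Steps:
F(M) = 5
c(n) = 0 (c(n) = (n + 5)*0 = (5 + n)*0 = 0)
r(l, G) = G*l
c(-5) + r(-8, 3)*(-460) = 0 + (3*(-8))*(-460) = 0 - 24*(-460) = 0 + 11040 = 11040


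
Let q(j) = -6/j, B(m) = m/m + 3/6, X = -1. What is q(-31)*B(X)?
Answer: 9/31 ≈ 0.29032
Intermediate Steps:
B(m) = 3/2 (B(m) = 1 + 3*(⅙) = 1 + ½ = 3/2)
q(-31)*B(X) = -6/(-31)*(3/2) = -6*(-1/31)*(3/2) = (6/31)*(3/2) = 9/31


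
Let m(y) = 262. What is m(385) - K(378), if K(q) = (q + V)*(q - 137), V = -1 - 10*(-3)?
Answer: -97825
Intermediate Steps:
V = 29 (V = -1 + 30 = 29)
K(q) = (-137 + q)*(29 + q) (K(q) = (q + 29)*(q - 137) = (29 + q)*(-137 + q) = (-137 + q)*(29 + q))
m(385) - K(378) = 262 - (-3973 + 378² - 108*378) = 262 - (-3973 + 142884 - 40824) = 262 - 1*98087 = 262 - 98087 = -97825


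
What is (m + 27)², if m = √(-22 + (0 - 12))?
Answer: (27 + I*√34)² ≈ 695.0 + 314.87*I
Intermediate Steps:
m = I*√34 (m = √(-22 - 12) = √(-34) = I*√34 ≈ 5.8309*I)
(m + 27)² = (I*√34 + 27)² = (27 + I*√34)²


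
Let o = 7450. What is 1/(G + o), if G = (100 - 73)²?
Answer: 1/8179 ≈ 0.00012226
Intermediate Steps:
G = 729 (G = 27² = 729)
1/(G + o) = 1/(729 + 7450) = 1/8179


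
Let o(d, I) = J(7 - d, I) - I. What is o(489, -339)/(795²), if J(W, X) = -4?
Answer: 67/126405 ≈ 0.00053004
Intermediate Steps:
o(d, I) = -4 - I
o(489, -339)/(795²) = (-4 - 1*(-339))/(795²) = (-4 + 339)/632025 = 335*(1/632025) = 67/126405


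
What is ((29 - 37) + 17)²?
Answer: 81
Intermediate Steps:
((29 - 37) + 17)² = (-8 + 17)² = 9² = 81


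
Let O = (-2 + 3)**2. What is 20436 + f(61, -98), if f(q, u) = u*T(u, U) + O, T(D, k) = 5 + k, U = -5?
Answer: 20437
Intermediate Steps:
O = 1 (O = 1**2 = 1)
f(q, u) = 1 (f(q, u) = u*(5 - 5) + 1 = u*0 + 1 = 0 + 1 = 1)
20436 + f(61, -98) = 20436 + 1 = 20437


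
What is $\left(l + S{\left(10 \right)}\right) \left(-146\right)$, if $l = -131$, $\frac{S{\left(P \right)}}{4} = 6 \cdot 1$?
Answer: $15622$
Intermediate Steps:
$S{\left(P \right)} = 24$ ($S{\left(P \right)} = 4 \cdot 6 \cdot 1 = 4 \cdot 6 = 24$)
$\left(l + S{\left(10 \right)}\right) \left(-146\right) = \left(-131 + 24\right) \left(-146\right) = \left(-107\right) \left(-146\right) = 15622$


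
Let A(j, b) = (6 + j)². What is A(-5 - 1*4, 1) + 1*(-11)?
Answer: -2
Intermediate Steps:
A(-5 - 1*4, 1) + 1*(-11) = (6 + (-5 - 1*4))² + 1*(-11) = (6 + (-5 - 4))² - 11 = (6 - 9)² - 11 = (-3)² - 11 = 9 - 11 = -2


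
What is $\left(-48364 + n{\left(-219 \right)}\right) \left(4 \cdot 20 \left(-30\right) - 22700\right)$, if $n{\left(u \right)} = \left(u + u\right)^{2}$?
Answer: $-3601348000$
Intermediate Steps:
$n{\left(u \right)} = 4 u^{2}$ ($n{\left(u \right)} = \left(2 u\right)^{2} = 4 u^{2}$)
$\left(-48364 + n{\left(-219 \right)}\right) \left(4 \cdot 20 \left(-30\right) - 22700\right) = \left(-48364 + 4 \left(-219\right)^{2}\right) \left(4 \cdot 20 \left(-30\right) - 22700\right) = \left(-48364 + 4 \cdot 47961\right) \left(80 \left(-30\right) - 22700\right) = \left(-48364 + 191844\right) \left(-2400 - 22700\right) = 143480 \left(-25100\right) = -3601348000$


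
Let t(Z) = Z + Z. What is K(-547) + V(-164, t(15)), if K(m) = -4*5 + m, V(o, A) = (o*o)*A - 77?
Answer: 806236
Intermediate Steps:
t(Z) = 2*Z
V(o, A) = -77 + A*o² (V(o, A) = o²*A - 77 = A*o² - 77 = -77 + A*o²)
K(m) = -20 + m
K(-547) + V(-164, t(15)) = (-20 - 547) + (-77 + (2*15)*(-164)²) = -567 + (-77 + 30*26896) = -567 + (-77 + 806880) = -567 + 806803 = 806236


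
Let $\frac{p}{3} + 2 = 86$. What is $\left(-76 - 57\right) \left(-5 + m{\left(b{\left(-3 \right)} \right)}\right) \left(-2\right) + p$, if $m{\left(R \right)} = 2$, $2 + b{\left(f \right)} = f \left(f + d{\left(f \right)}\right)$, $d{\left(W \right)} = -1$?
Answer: $-546$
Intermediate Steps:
$p = 252$ ($p = -6 + 3 \cdot 86 = -6 + 258 = 252$)
$b{\left(f \right)} = -2 + f \left(-1 + f\right)$ ($b{\left(f \right)} = -2 + f \left(f - 1\right) = -2 + f \left(-1 + f\right)$)
$\left(-76 - 57\right) \left(-5 + m{\left(b{\left(-3 \right)} \right)}\right) \left(-2\right) + p = \left(-76 - 57\right) \left(-5 + 2\right) \left(-2\right) + 252 = - 133 \left(\left(-3\right) \left(-2\right)\right) + 252 = \left(-133\right) 6 + 252 = -798 + 252 = -546$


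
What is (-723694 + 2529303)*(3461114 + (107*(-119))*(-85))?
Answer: 8203638237171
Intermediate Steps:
(-723694 + 2529303)*(3461114 + (107*(-119))*(-85)) = 1805609*(3461114 - 12733*(-85)) = 1805609*(3461114 + 1082305) = 1805609*4543419 = 8203638237171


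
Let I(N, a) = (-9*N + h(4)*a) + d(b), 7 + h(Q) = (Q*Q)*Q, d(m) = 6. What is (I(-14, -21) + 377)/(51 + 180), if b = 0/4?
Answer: -688/231 ≈ -2.9784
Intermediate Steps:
b = 0 (b = 0*(¼) = 0)
h(Q) = -7 + Q³ (h(Q) = -7 + (Q*Q)*Q = -7 + Q²*Q = -7 + Q³)
I(N, a) = 6 - 9*N + 57*a (I(N, a) = (-9*N + (-7 + 4³)*a) + 6 = (-9*N + (-7 + 64)*a) + 6 = (-9*N + 57*a) + 6 = 6 - 9*N + 57*a)
(I(-14, -21) + 377)/(51 + 180) = ((6 - 9*(-14) + 57*(-21)) + 377)/(51 + 180) = ((6 + 126 - 1197) + 377)/231 = (-1065 + 377)*(1/231) = -688*1/231 = -688/231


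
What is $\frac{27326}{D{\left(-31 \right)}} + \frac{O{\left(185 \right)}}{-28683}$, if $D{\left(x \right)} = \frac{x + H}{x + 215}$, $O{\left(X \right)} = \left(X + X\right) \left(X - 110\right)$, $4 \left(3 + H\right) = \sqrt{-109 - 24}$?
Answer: $- \frac{2011664788562}{13700913} - \frac{1547072 i \sqrt{133}}{1433} \approx -1.4683 \cdot 10^{5} - 12451.0 i$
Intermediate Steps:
$H = -3 + \frac{i \sqrt{133}}{4}$ ($H = -3 + \frac{\sqrt{-109 - 24}}{4} = -3 + \frac{\sqrt{-133}}{4} = -3 + \frac{i \sqrt{133}}{4} \approx -3.0 + 2.8831 i$)
$O{\left(X \right)} = 2 X \left(-110 + X\right)$
$D{\left(x \right)} = \frac{-3 + x + \frac{i \sqrt{133}}{4}}{215 + x}$ ($D{\left(x \right)} = \frac{x - \left(3 - \frac{i \sqrt{133}}{4}\right)}{x + 215} = \frac{-3 + x + \frac{i \sqrt{133}}{4}}{215 + x}$)
$\frac{27326}{D{\left(-31 \right)}} + \frac{O{\left(185 \right)}}{-28683} = \frac{27326}{\frac{1}{215 - 31} \left(-3 - 31 + \frac{i \sqrt{133}}{4}\right)} + \frac{2 \cdot 185 \left(-110 + 185\right)}{-28683} = \frac{27326}{\frac{1}{184} \left(-34 + \frac{i \sqrt{133}}{4}\right)} + 2 \cdot 185 \cdot 75 \left(- \frac{1}{28683}\right) = \frac{27326}{\frac{1}{184} \left(-34 + \frac{i \sqrt{133}}{4}\right)} + 27750 \left(- \frac{1}{28683}\right) = \frac{27326}{- \frac{17}{92} + \frac{i \sqrt{133}}{736}} - \frac{9250}{9561} = - \frac{9250}{9561} + \frac{27326}{- \frac{17}{92} + \frac{i \sqrt{133}}{736}}$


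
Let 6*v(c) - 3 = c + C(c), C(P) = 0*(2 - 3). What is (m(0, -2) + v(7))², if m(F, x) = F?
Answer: 25/9 ≈ 2.7778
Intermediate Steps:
C(P) = 0 (C(P) = 0*(-1) = 0)
v(c) = ½ + c/6 (v(c) = ½ + (c + 0)/6 = ½ + c/6)
(m(0, -2) + v(7))² = (0 + (½ + (⅙)*7))² = (0 + (½ + 7/6))² = (0 + 5/3)² = (5/3)² = 25/9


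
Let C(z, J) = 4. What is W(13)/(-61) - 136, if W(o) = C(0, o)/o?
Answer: -107852/793 ≈ -136.01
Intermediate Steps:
W(o) = 4/o
W(13)/(-61) - 136 = (4/13)/(-61) - 136 = (4*(1/13))*(-1/61) - 136 = (4/13)*(-1/61) - 136 = -4/793 - 136 = -107852/793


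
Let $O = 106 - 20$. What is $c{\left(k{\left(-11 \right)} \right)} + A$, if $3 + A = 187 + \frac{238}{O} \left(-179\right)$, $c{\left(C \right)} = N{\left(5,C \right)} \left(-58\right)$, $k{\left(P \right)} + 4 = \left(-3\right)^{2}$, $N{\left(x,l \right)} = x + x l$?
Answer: $- \frac{88209}{43} \approx -2051.4$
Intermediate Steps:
$N{\left(x,l \right)} = x + l x$
$O = 86$ ($O = 106 - 20 = 86$)
$k{\left(P \right)} = 5$ ($k{\left(P \right)} = -4 + \left(-3\right)^{2} = -4 + 9 = 5$)
$c{\left(C \right)} = -290 - 290 C$ ($c{\left(C \right)} = 5 \left(1 + C\right) \left(-58\right) = \left(5 + 5 C\right) \left(-58\right) = -290 - 290 C$)
$A = - \frac{13389}{43}$ ($A = -3 + \left(187 + \frac{238}{86} \left(-179\right)\right) = -3 + \left(187 + 238 \cdot \frac{1}{86} \left(-179\right)\right) = -3 + \left(187 + \frac{119}{43} \left(-179\right)\right) = -3 + \left(187 - \frac{21301}{43}\right) = -3 - \frac{13260}{43} = - \frac{13389}{43} \approx -311.37$)
$c{\left(k{\left(-11 \right)} \right)} + A = \left(-290 - 1450\right) - \frac{13389}{43} = -1740 - \frac{13389}{43} = - \frac{88209}{43}$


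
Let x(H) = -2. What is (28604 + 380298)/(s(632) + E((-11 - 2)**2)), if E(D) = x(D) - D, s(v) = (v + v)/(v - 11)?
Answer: -253928142/104927 ≈ -2420.0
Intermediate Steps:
s(v) = 2*v/(-11 + v) (s(v) = (2*v)/(-11 + v) = 2*v/(-11 + v))
E(D) = -2 - D
(28604 + 380298)/(s(632) + E((-11 - 2)**2)) = (28604 + 380298)/(2*632/(-11 + 632) + (-2 - (-11 - 2)**2)) = 408902/(2*632/621 + (-2 - 1*(-13)**2)) = 408902/(2*632*(1/621) + (-2 - 1*169)) = 408902/(1264/621 + (-2 - 169)) = 408902/(1264/621 - 171) = 408902/(-104927/621) = 408902*(-621/104927) = -253928142/104927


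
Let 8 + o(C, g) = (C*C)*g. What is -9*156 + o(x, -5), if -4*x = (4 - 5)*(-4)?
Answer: -1417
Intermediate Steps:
x = -1 (x = -(4 - 5)*(-4)/4 = -(-1)*(-4)/4 = -¼*4 = -1)
o(C, g) = -8 + g*C² (o(C, g) = -8 + (C*C)*g = -8 + C²*g = -8 + g*C²)
-9*156 + o(x, -5) = -9*156 + (-8 - 5*(-1)²) = -1404 + (-8 - 5*1) = -1404 + (-8 - 5) = -1404 - 13 = -1417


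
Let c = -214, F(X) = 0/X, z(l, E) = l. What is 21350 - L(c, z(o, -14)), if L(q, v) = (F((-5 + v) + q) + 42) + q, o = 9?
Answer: 21522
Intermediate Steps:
F(X) = 0
L(q, v) = 42 + q (L(q, v) = (0 + 42) + q = 42 + q)
21350 - L(c, z(o, -14)) = 21350 - (42 - 214) = 21350 - 1*(-172) = 21350 + 172 = 21522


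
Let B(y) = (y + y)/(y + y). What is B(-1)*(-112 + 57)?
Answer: -55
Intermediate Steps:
B(y) = 1 (B(y) = (2*y)/((2*y)) = (2*y)*(1/(2*y)) = 1)
B(-1)*(-112 + 57) = 1*(-112 + 57) = 1*(-55) = -55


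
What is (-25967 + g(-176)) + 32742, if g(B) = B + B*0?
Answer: 6599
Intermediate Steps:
g(B) = B (g(B) = B + 0 = B)
(-25967 + g(-176)) + 32742 = (-25967 - 176) + 32742 = -26143 + 32742 = 6599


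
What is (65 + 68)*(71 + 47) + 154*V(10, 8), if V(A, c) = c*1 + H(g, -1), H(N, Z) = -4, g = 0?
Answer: 16310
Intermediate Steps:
V(A, c) = -4 + c (V(A, c) = c*1 - 4 = c - 4 = -4 + c)
(65 + 68)*(71 + 47) + 154*V(10, 8) = (65 + 68)*(71 + 47) + 154*(-4 + 8) = 133*118 + 154*4 = 15694 + 616 = 16310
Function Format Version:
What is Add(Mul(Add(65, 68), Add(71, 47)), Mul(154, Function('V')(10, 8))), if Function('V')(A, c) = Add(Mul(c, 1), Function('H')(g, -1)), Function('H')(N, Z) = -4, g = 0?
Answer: 16310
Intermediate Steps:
Function('V')(A, c) = Add(-4, c) (Function('V')(A, c) = Add(Mul(c, 1), -4) = Add(c, -4) = Add(-4, c))
Add(Mul(Add(65, 68), Add(71, 47)), Mul(154, Function('V')(10, 8))) = Add(Mul(Add(65, 68), Add(71, 47)), Mul(154, Add(-4, 8))) = Add(Mul(133, 118), Mul(154, 4)) = Add(15694, 616) = 16310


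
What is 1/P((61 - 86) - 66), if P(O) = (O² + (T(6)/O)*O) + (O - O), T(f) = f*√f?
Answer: 8281/68574745 - 6*√6/68574745 ≈ 0.00012054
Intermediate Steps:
T(f) = f^(3/2)
P(O) = O² + 6*√6 (P(O) = (O² + (6^(3/2)/O)*O) + (O - O) = (O² + ((6*√6)/O)*O) + 0 = (O² + (6*√6/O)*O) + 0 = (O² + 6*√6) + 0 = O² + 6*√6)
1/P((61 - 86) - 66) = 1/(((61 - 86) - 66)² + 6*√6) = 1/((-25 - 66)² + 6*√6) = 1/((-91)² + 6*√6) = 1/(8281 + 6*√6)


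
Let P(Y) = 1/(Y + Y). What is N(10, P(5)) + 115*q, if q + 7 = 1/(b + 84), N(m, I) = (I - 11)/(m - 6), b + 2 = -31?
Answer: -1643159/2040 ≈ -805.47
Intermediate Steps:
b = -33 (b = -2 - 31 = -33)
P(Y) = 1/(2*Y)
N(m, I) = (-11 + I)/(-6 + m)
q = -356/51 (q = -7 + 1/(-33 + 84) = -7 + 1/51 = -356/51 ≈ -6.9804)
N(10, P(5)) + 115*q = (-11 + (½)/5)/(-6 + 10) + 115*(-356/51) = (-11 + (½)*(⅕))/4 - 40940/51 = (-11 + ⅒)/4 - 40940/51 = (¼)*(-109/10) - 40940/51 = -109/40 - 40940/51 = -1643159/2040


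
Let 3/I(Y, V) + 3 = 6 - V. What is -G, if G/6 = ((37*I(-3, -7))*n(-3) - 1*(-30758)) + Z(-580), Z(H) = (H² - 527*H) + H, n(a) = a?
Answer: -20166141/5 ≈ -4.0332e+6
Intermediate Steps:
I(Y, V) = 3/(3 - V) (I(Y, V) = 3/(-3 + (6 - V)) = 3/(3 - V))
Z(H) = H² - 526*H
G = 20166141/5 (G = 6*(((37*(-3/(-3 - 7)))*(-3) - 1*(-30758)) - 580*(-526 - 580)) = 6*(((37*(-3/(-10)))*(-3) + 30758) - 580*(-1106)) = 6*(((37*(-3*(-⅒)))*(-3) + 30758) + 641480) = 6*(((37*(3/10))*(-3) + 30758) + 641480) = 6*(((111/10)*(-3) + 30758) + 641480) = 6*((-333/10 + 30758) + 641480) = 6*(307247/10 + 641480) = 6*(6722047/10) = 20166141/5 ≈ 4.0332e+6)
-G = -1*20166141/5 = -20166141/5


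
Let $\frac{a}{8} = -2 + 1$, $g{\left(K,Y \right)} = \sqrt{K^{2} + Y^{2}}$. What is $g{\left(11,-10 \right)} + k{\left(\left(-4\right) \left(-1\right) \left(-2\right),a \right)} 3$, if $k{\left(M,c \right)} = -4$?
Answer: $-12 + \sqrt{221} \approx 2.8661$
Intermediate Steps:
$a = -8$ ($a = 8 \left(-2 + 1\right) = 8 \left(-1\right) = -8$)
$g{\left(11,-10 \right)} + k{\left(\left(-4\right) \left(-1\right) \left(-2\right),a \right)} 3 = \sqrt{11^{2} + \left(-10\right)^{2}} - 12 = \sqrt{121 + 100} - 12 = \sqrt{221} - 12 = -12 + \sqrt{221}$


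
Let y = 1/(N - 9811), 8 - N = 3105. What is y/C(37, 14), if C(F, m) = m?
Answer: -1/180712 ≈ -5.5337e-6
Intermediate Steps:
N = -3097 (N = 8 - 1*3105 = 8 - 3105 = -3097)
y = -1/12908 (y = 1/(-3097 - 9811) = 1/(-12908) = -1/12908 ≈ -7.7471e-5)
y/C(37, 14) = -1/12908/14 = -1/12908*1/14 = -1/180712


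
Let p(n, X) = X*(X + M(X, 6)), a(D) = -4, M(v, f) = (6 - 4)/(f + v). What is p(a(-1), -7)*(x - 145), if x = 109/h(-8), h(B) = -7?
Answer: -10116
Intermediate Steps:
M(v, f) = 2/(f + v)
p(n, X) = X*(X + 2/(6 + X))
x = -109/7 (x = 109/(-7) = 109*(-1/7) = -109/7 ≈ -15.571)
p(a(-1), -7)*(x - 145) = (-7*(2 - 7*(6 - 7))/(6 - 7))*(-109/7 - 145) = -7*(2 - 7*(-1))/(-1)*(-1124/7) = -7*(-1)*(2 + 7)*(-1124/7) = -7*(-1)*9*(-1124/7) = 63*(-1124/7) = -10116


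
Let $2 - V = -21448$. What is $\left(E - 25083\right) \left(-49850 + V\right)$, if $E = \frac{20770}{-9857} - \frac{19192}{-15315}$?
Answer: $\frac{21508214419779280}{30191991} \approx 7.1238 \cdot 10^{8}$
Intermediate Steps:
$V = 21450$ ($V = 2 - -21448 = 2 + 21448 = 21450$)
$E = - \frac{128917006}{150959955}$ ($E = 20770 \left(- \frac{1}{9857}\right) - - \frac{19192}{15315} = - \frac{20770}{9857} + \frac{19192}{15315} = - \frac{128917006}{150959955} \approx -0.85398$)
$\left(E - 25083\right) \left(-49850 + V\right) = \left(- \frac{128917006}{150959955} - 25083\right) \left(-49850 + 21450\right) = \left(- \frac{3786657468271}{150959955}\right) \left(-28400\right) = \frac{21508214419779280}{30191991}$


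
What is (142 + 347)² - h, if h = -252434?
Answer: 491555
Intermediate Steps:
(142 + 347)² - h = (142 + 347)² - 1*(-252434) = 489² + 252434 = 239121 + 252434 = 491555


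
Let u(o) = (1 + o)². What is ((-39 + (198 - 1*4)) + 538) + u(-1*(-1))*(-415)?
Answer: -967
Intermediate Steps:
((-39 + (198 - 1*4)) + 538) + u(-1*(-1))*(-415) = ((-39 + (198 - 1*4)) + 538) + (1 - 1*(-1))²*(-415) = ((-39 + (198 - 4)) + 538) + (1 + 1)²*(-415) = ((-39 + 194) + 538) + 2²*(-415) = (155 + 538) + 4*(-415) = 693 - 1660 = -967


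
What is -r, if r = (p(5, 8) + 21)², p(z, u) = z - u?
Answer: -324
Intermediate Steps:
r = 324 (r = ((5 - 1*8) + 21)² = ((5 - 8) + 21)² = (-3 + 21)² = 18² = 324)
-r = -1*324 = -324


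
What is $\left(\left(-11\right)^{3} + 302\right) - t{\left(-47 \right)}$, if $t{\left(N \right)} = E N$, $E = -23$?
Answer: $-2110$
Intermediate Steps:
$t{\left(N \right)} = - 23 N$
$\left(\left(-11\right)^{3} + 302\right) - t{\left(-47 \right)} = \left(\left(-11\right)^{3} + 302\right) - \left(-23\right) \left(-47\right) = \left(-1331 + 302\right) - 1081 = -1029 - 1081 = -2110$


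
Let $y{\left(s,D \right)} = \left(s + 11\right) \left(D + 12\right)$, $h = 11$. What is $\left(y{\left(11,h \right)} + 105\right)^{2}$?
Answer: $373321$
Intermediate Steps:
$y{\left(s,D \right)} = \left(11 + s\right) \left(12 + D\right)$
$\left(y{\left(11,h \right)} + 105\right)^{2} = \left(\left(132 + 11 \cdot 11 + 12 \cdot 11 + 11 \cdot 11\right) + 105\right)^{2} = \left(\left(132 + 121 + 132 + 121\right) + 105\right)^{2} = \left(506 + 105\right)^{2} = 611^{2} = 373321$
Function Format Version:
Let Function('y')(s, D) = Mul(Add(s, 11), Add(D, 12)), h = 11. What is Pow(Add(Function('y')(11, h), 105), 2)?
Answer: 373321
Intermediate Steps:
Function('y')(s, D) = Mul(Add(11, s), Add(12, D))
Pow(Add(Function('y')(11, h), 105), 2) = Pow(Add(Add(132, Mul(11, 11), Mul(12, 11), Mul(11, 11)), 105), 2) = Pow(Add(Add(132, 121, 132, 121), 105), 2) = Pow(Add(506, 105), 2) = Pow(611, 2) = 373321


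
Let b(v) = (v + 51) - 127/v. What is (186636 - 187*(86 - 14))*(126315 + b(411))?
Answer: 3007721719280/137 ≈ 2.1954e+10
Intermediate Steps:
b(v) = 51 + v - 127/v (b(v) = (51 + v) - 127/v = 51 + v - 127/v)
(186636 - 187*(86 - 14))*(126315 + b(411)) = (186636 - 187*(86 - 14))*(126315 + (51 + 411 - 127/411)) = (186636 - 187*72)*(126315 + (51 + 411 - 127*1/411)) = (186636 - 13464)*(126315 + (51 + 411 - 127/411)) = 173172*(126315 + 189755/411) = 173172*(52105220/411) = 3007721719280/137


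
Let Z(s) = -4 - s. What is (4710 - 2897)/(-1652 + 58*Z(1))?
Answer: -1813/1942 ≈ -0.93357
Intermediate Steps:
(4710 - 2897)/(-1652 + 58*Z(1)) = (4710 - 2897)/(-1652 + 58*(-4 - 1*1)) = 1813/(-1652 + 58*(-4 - 1)) = 1813/(-1652 + 58*(-5)) = 1813/(-1652 - 290) = 1813/(-1942) = 1813*(-1/1942) = -1813/1942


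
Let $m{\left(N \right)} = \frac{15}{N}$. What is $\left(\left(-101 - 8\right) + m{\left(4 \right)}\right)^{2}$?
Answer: $\frac{177241}{16} \approx 11078.0$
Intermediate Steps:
$\left(\left(-101 - 8\right) + m{\left(4 \right)}\right)^{2} = \left(\left(-101 - 8\right) + \frac{15}{4}\right)^{2} = \left(\left(-101 - 8\right) + 15 \cdot \frac{1}{4}\right)^{2} = \left(-109 + \frac{15}{4}\right)^{2} = \left(- \frac{421}{4}\right)^{2} = \frac{177241}{16}$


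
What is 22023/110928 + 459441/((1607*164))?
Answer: 4730749071/2436237712 ≈ 1.9418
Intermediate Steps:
22023/110928 + 459441/((1607*164)) = 22023*(1/110928) + 459441/263548 = 7341/36976 + 459441*(1/263548) = 7341/36976 + 459441/263548 = 4730749071/2436237712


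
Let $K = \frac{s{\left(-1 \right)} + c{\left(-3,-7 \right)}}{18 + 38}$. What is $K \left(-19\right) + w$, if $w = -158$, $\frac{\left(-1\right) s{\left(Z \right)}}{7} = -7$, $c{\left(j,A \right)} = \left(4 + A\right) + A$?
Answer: $- \frac{9589}{56} \approx -171.23$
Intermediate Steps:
$c{\left(j,A \right)} = 4 + 2 A$
$s{\left(Z \right)} = 49$ ($s{\left(Z \right)} = \left(-7\right) \left(-7\right) = 49$)
$K = \frac{39}{56}$ ($K = \frac{49 + \left(4 + 2 \left(-7\right)\right)}{18 + 38} = \frac{49 + \left(4 - 14\right)}{56} = \left(49 - 10\right) \frac{1}{56} = 39 \cdot \frac{1}{56} = \frac{39}{56} \approx 0.69643$)
$K \left(-19\right) + w = \frac{39}{56} \left(-19\right) - 158 = - \frac{741}{56} - 158 = - \frac{9589}{56}$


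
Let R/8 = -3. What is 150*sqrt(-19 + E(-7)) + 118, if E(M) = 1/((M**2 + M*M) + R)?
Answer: 118 + 75*I*sqrt(103970)/37 ≈ 118.0 + 653.6*I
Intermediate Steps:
R = -24 (R = 8*(-3) = -24)
E(M) = 1/(-24 + 2*M**2) (E(M) = 1/((M**2 + M*M) - 24) = 1/((M**2 + M**2) - 24) = 1/(2*M**2 - 24) = 1/(-24 + 2*M**2))
150*sqrt(-19 + E(-7)) + 118 = 150*sqrt(-19 + 1/(2*(-12 + (-7)**2))) + 118 = 150*sqrt(-19 + 1/(2*(-12 + 49))) + 118 = 150*sqrt(-19 + (1/2)/37) + 118 = 150*sqrt(-19 + (1/2)*(1/37)) + 118 = 150*sqrt(-19 + 1/74) + 118 = 150*sqrt(-1405/74) + 118 = 150*(I*sqrt(103970)/74) + 118 = 75*I*sqrt(103970)/37 + 118 = 118 + 75*I*sqrt(103970)/37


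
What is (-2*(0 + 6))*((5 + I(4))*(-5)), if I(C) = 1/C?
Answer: 315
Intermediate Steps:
I(C) = 1/C
(-2*(0 + 6))*((5 + I(4))*(-5)) = (-2*(0 + 6))*((5 + 1/4)*(-5)) = (-2*6)*((5 + ¼)*(-5)) = -63*(-5) = -12*(-105/4) = 315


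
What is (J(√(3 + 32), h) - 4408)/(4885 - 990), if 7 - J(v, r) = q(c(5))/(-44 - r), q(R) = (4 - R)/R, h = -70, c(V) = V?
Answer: -572129/506350 ≈ -1.1299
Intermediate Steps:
q(R) = (4 - R)/R
J(v, r) = 7 + 1/(5*(-44 - r)) (J(v, r) = 7 - (4 - 1*5)/5/(-44 - r) = 7 - (4 - 5)/5/(-44 - r) = 7 - (⅕)*(-1)/(-44 - r) = 7 - (-1)/(5*(-44 - r)) = 7 + 1/(5*(-44 - r)))
(J(√(3 + 32), h) - 4408)/(4885 - 990) = ((1539 + 35*(-70))/(5*(44 - 70)) - 4408)/(4885 - 990) = ((⅕)*(1539 - 2450)/(-26) - 4408)/3895 = ((⅕)*(-1/26)*(-911) - 4408)*(1/3895) = (911/130 - 4408)*(1/3895) = -572129/130*1/3895 = -572129/506350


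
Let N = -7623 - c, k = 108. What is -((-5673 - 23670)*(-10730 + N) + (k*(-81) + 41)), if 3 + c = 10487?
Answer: -846155384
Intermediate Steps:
c = 10484 (c = -3 + 10487 = 10484)
N = -18107 (N = -7623 - 1*10484 = -7623 - 10484 = -18107)
-((-5673 - 23670)*(-10730 + N) + (k*(-81) + 41)) = -((-5673 - 23670)*(-10730 - 18107) + (108*(-81) + 41)) = -(-29343*(-28837) + (-8748 + 41)) = -(846164091 - 8707) = -1*846155384 = -846155384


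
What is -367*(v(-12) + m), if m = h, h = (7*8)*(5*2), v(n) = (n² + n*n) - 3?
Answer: -310115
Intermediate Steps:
v(n) = -3 + 2*n² (v(n) = (n² + n²) - 3 = 2*n² - 3 = -3 + 2*n²)
h = 560 (h = 56*10 = 560)
m = 560
-367*(v(-12) + m) = -367*((-3 + 2*(-12)²) + 560) = -367*((-3 + 2*144) + 560) = -367*((-3 + 288) + 560) = -367*(285 + 560) = -367*845 = -310115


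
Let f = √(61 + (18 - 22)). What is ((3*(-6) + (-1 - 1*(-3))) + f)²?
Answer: (16 - √57)² ≈ 71.405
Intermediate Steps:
f = √57 (f = √(61 - 4) = √57 ≈ 7.5498)
((3*(-6) + (-1 - 1*(-3))) + f)² = ((3*(-6) + (-1 - 1*(-3))) + √57)² = ((-18 + (-1 + 3)) + √57)² = ((-18 + 2) + √57)² = (-16 + √57)²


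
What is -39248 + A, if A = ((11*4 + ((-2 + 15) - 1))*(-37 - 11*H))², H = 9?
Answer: 57964208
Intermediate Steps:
A = 58003456 (A = ((11*4 + ((-2 + 15) - 1))*(-37 - 11*9))² = ((44 + (13 - 1))*(-37 - 99))² = ((44 + 12)*(-136))² = (56*(-136))² = (-7616)² = 58003456)
-39248 + A = -39248 + 58003456 = 57964208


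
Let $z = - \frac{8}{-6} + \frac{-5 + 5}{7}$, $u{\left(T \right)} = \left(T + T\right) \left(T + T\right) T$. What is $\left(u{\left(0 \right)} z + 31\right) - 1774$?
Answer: $-1743$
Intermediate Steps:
$u{\left(T \right)} = 4 T^{3}$ ($u{\left(T \right)} = 2 T 2 T T = 4 T^{2} T = 4 T^{3}$)
$z = \frac{4}{3}$ ($z = \left(-8\right) \left(- \frac{1}{6}\right) + 0 \cdot \frac{1}{7} = \frac{4}{3} + 0 = \frac{4}{3} \approx 1.3333$)
$\left(u{\left(0 \right)} z + 31\right) - 1774 = \left(4 \cdot 0^{3} \cdot \frac{4}{3} + 31\right) - 1774 = \left(4 \cdot 0 \cdot \frac{4}{3} + 31\right) - 1774 = \left(0 \cdot \frac{4}{3} + 31\right) - 1774 = \left(0 + 31\right) - 1774 = 31 - 1774 = -1743$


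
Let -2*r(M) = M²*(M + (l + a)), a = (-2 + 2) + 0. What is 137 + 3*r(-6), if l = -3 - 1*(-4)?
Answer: 407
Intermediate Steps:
l = 1 (l = -3 + 4 = 1)
a = 0 (a = 0 + 0 = 0)
r(M) = -M²*(1 + M)/2 (r(M) = -M²*(M + (1 + 0))/2 = -M²*(M + 1)/2 = -M²*(1 + M)/2)
137 + 3*r(-6) = 137 + 3*((½)*(-6)²*(-1 - 1*(-6))) = 137 + 3*((½)*36*(-1 + 6)) = 137 + 3*((½)*36*5) = 137 + 3*90 = 137 + 270 = 407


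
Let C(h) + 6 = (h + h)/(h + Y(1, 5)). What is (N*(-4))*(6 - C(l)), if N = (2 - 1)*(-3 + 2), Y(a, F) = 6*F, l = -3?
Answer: 440/9 ≈ 48.889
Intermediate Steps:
N = -1 (N = 1*(-1) = -1)
C(h) = -6 + 2*h/(30 + h) (C(h) = -6 + (h + h)/(h + 6*5) = -6 + (2*h)/(h + 30) = -6 + (2*h)/(30 + h) = -6 + 2*h/(30 + h))
(N*(-4))*(6 - C(l)) = (-1*(-4))*(6 - 4*(-45 - 1*(-3))/(30 - 3)) = 4*(6 - 4*(-45 + 3)/27) = 4*(6 - 4*(-42)/27) = 4*(6 - 1*(-56/9)) = 4*(6 + 56/9) = 4*(110/9) = 440/9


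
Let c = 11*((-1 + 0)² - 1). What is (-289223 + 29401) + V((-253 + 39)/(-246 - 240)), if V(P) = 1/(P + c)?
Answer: -27800711/107 ≈ -2.5982e+5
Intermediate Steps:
c = 0 (c = 11*((-1)² - 1) = 11*(1 - 1) = 11*0 = 0)
V(P) = 1/P (V(P) = 1/(P + 0) = 1/P)
(-289223 + 29401) + V((-253 + 39)/(-246 - 240)) = (-289223 + 29401) + 1/((-253 + 39)/(-246 - 240)) = -259822 + 1/(-214/(-486)) = -259822 + 1/(-214*(-1/486)) = -259822 + 1/(107/243) = -259822 + 243/107 = -27800711/107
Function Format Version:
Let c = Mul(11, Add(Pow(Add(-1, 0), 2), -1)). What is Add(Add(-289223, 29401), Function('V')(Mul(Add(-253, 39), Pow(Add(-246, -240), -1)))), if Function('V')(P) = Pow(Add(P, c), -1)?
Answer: Rational(-27800711, 107) ≈ -2.5982e+5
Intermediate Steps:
c = 0 (c = Mul(11, Add(Pow(-1, 2), -1)) = Mul(11, Add(1, -1)) = Mul(11, 0) = 0)
Function('V')(P) = Pow(P, -1) (Function('V')(P) = Pow(Add(P, 0), -1) = Pow(P, -1))
Add(Add(-289223, 29401), Function('V')(Mul(Add(-253, 39), Pow(Add(-246, -240), -1)))) = Add(Add(-289223, 29401), Pow(Mul(Add(-253, 39), Pow(Add(-246, -240), -1)), -1)) = Add(-259822, Pow(Mul(-214, Pow(-486, -1)), -1)) = Add(-259822, Pow(Mul(-214, Rational(-1, 486)), -1)) = Add(-259822, Pow(Rational(107, 243), -1)) = Add(-259822, Rational(243, 107)) = Rational(-27800711, 107)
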